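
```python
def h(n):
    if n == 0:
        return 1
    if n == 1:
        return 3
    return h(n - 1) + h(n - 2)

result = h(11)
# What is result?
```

Build up from base cases: h(0)=1, h(1)=3, h(2)=4, h(3)=7, h(4)=11, h(5)=18, h(6)=29, ..., h(11)=322

Answer: 322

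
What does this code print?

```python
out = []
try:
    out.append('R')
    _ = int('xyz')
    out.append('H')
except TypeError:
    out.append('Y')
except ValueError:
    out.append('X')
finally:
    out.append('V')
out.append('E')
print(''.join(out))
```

Execution trace: 'R' (try body) → 'X' (except ValueError) → 'V' (finally) → 'E' (after the try/except). Output: RXVE

Answer: RXVE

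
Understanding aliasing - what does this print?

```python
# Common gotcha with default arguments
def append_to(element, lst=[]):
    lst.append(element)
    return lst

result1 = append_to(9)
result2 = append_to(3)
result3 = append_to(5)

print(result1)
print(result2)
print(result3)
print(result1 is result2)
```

Key concept: mutable default argument gotcha.
Step by step:
`result1 = append_to(9)` → result1 = [9]
`result2 = append_to(3)` → result1 = [9, 3] (same object as result2); result2 = [9, 3] (same object as result1)
`result3 = append_to(5)` → result1 = [9, 3, 5] (same object as result2, result3); result2 = [9, 3, 5] (same object as result1, result3); result3 = [9, 3, 5] (same object as result1, result2)
`print(result1)` → prints [9, 3, 5]
`print(result2)` → prints [9, 3, 5]
`print(result3)` → prints [9, 3, 5]
`print(result1 is result2)` → prints True

Answer:
[9, 3, 5]
[9, 3, 5]
[9, 3, 5]
True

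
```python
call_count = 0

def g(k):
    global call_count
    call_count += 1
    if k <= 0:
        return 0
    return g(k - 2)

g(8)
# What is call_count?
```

Linear recursion stepping by 2: 5 calls from k=8 down to ≤0.

Answer: 5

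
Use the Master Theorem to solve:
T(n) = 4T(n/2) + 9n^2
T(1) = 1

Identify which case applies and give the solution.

a=4, b=2, f(n)=9n^2. log_2(4) = 2. Since c=2 = 2, Case 2 applies: T(n) = Θ(n^log_b(a) · log n) = O(n^2 log n).

Answer: O(n^2 log n) - Case 2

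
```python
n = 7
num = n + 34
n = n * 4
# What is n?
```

Trace:
`n = 7` → n = 7
`num = n + 34` → num = 41
`n = n * 4` → n = 28
So n = 28

Answer: 28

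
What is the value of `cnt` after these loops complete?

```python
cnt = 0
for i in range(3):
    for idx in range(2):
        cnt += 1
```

3 * 2 = 6
`cnt` takes the values: 0 → 1 → 2 → 3 → 4 → 5 → 6

Answer: 6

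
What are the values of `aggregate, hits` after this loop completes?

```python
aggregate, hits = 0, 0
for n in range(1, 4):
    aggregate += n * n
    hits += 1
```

Sum of squares and count
`aggregate, hits` takes the values: (0, 0) → (1, 0) → (1, 1) → (5, 1) → (5, 2) → (14, 2) → (14, 3)

Answer: 14, 3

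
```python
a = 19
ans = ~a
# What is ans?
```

Trace:
`a = 19` → a = 19
`ans = ~a` → ans = -20
So ans = -20

Answer: -20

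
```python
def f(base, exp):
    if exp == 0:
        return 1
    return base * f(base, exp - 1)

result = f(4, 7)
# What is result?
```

f(4, 7) = 4 * 4 * 4 * 4 * 4 * 4 * 4 = 16384

Answer: 16384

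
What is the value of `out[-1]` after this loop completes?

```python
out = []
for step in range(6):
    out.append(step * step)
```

Last element of squares 0 to 5
`out` takes the values: [] → [0] → [0, 1] → [0, 1, 4] → [0, 1, 4, 9] → [0, 1, 4, 9, 16] → [0, 1, 4, 9, 16, 25]
So `out[-1]` = 25

Answer: 25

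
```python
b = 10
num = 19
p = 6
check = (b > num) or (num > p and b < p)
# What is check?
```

Trace:
`b = 10` → b = 10
`num = 19` → num = 19
`p = 6` → p = 6
`check = (b > num) or (num > p and b < p)` → check = False
So check = False

Answer: False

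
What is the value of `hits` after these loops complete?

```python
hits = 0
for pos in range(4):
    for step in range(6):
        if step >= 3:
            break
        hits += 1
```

Inner breaks at 3, outer runs 4 times
`hits` takes the values: 0 → 1 → 2 → 3 → 4 → 5 → 6 → 7 → 8 → 9 → 10 → 11 → 12

Answer: 12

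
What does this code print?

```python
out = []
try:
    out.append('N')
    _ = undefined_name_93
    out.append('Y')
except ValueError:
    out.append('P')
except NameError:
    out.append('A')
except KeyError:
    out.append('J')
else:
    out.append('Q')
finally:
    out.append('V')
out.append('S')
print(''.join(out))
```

Execution trace: 'N' (try body) → 'A' (except NameError) → 'V' (finally) → 'S' (after the try/except). Output: NAVS

Answer: NAVS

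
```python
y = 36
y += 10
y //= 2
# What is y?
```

Trace:
`y = 36` → y = 36
`y += 10` → y = 46
`y //= 2` → y = 23
So y = 23

Answer: 23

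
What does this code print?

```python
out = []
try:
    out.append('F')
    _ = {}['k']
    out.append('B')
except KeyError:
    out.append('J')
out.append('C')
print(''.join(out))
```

Execution trace: 'F' (try body) → 'J' (except KeyError) → 'C' (after the try/except). Output: FJC

Answer: FJC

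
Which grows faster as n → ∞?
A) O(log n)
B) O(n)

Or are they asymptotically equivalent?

O(log n) vs O(n): Higher order terms dominate.

Answer: B) O(n) grows faster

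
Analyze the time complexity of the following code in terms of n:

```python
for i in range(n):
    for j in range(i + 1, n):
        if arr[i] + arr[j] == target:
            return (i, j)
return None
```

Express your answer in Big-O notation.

This is Two sum brute force. Time complexity: O(n²).

Answer: O(n²)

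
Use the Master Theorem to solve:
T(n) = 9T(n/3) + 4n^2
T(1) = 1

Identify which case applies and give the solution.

a=9, b=3, f(n)=4n^2. log_3(9) = 2. Since c=2 = 2, Case 2 applies: T(n) = Θ(n^log_b(a) · log n) = O(n^2 log n).

Answer: O(n^2 log n) - Case 2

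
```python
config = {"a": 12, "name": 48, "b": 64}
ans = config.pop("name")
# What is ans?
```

Trace:
`config = {"a": 12, "name": 48, "b": 64}` → config = {'a': 12, 'name': 48, 'b': 64}
`ans = config.pop("name")` → config = {'a': 12, 'b': 64}; ans = 48
So ans = 48

Answer: 48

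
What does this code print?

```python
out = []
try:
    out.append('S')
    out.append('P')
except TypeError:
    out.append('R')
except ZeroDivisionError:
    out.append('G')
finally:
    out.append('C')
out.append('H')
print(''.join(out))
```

Execution trace: 'S' (try body) → 'P' (try body, no exception) → 'C' (finally) → 'H' (after the try/except). Output: SPCH

Answer: SPCH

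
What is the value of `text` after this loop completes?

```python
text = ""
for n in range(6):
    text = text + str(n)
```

Concatenate digits 0 to 5
`text` takes the values: "" → "0" → "01" → "012" → "0123" → "01234" → "012345"

Answer: "012345"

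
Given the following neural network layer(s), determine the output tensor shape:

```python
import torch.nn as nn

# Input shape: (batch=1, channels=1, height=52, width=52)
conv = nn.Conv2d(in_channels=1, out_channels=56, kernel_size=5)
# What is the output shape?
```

Input: (1, 1, 52, 52) -> Output: (1, 56, 48, 48)

Answer: (1, 56, 48, 48)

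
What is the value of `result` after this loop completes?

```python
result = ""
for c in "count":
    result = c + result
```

Reverse 'count'
`result` takes the values: "" → "c" → "oc" → "uoc" → "nuoc" → "tnuoc"

Answer: "tnuoc"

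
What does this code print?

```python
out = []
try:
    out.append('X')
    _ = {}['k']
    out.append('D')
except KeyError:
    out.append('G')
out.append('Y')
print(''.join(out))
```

Execution trace: 'X' (try body) → 'G' (except KeyError) → 'Y' (after the try/except). Output: XGY

Answer: XGY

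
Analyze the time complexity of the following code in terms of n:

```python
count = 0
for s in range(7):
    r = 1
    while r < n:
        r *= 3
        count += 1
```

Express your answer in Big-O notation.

Each loop level contributes: 1 × log n. Multiplying the contributions gives O(log n).

Answer: O(log n)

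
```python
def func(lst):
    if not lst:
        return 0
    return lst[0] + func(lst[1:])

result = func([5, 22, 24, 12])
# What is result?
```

5 + 22 + 24 + 12 + 0 = 63

Answer: 63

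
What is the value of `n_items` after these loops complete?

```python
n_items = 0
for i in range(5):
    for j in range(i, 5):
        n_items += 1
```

Upper triangle: 5 + 4 + ... + 1
`n_items` takes the values: 0 → 1 → 2 → 3 → 4 → 5 → 6 → 7 → 8 → 9 → 10 → 11 → 12 → 13 → 14 → 15

Answer: 15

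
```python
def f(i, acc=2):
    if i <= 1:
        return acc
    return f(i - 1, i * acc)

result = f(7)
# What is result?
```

Accumulator trace (n, acc): (7, 2) -> (6, 14) -> (5, 84) -> (4, 420) -> (3, 1680) -> (2, 5040) -> (1, 10080) -> return 10080

Answer: 10080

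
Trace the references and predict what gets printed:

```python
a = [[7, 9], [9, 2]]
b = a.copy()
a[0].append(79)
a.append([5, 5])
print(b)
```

Key concept: shallow copy with nested lists.
Step by step:
`a = [[7, 9], [9, 2]]` → a = [[7, 9], [9, 2]]
`b = a.copy()` → b = [[7, 9], [9, 2]]
`a[0].append(79)` → a = [[7, 9, 79], [9, 2]]; b = [[7, 9, 79], [9, 2]]
`a.append([5, 5])` → a = [[7, 9, 79], [9, 2], [5, 5]]
`print(b)` → prints [[7, 9, 79], [9, 2]]

Answer: [[7, 9, 79], [9, 2]]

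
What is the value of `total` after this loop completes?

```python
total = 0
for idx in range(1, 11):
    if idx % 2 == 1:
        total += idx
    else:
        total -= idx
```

Add odd, subtract even
`total` takes the values: 0 → 1 → -1 → 2 → -2 → 3 → -3 → 4 → -4 → 5 → -5

Answer: -5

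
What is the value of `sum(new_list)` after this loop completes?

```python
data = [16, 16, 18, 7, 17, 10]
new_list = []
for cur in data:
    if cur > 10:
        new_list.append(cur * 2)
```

Sum of doubled values > 10
`new_list` takes the values: [] → [32] → [32, 32] → [32, 32, 36] → [32, 32, 36, 34]
So `sum(new_list)` = 134

Answer: 134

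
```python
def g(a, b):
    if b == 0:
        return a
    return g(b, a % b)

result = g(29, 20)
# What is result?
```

g(29, 20) -> g(20, 9) -> g(9, 2) -> g(2, 1) -> g(1, 0) -> 1

Answer: 1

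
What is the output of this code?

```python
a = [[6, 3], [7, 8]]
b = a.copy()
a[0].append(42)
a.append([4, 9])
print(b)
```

Key concept: shallow copy with nested lists.
Step by step:
`a = [[6, 3], [7, 8]]` → a = [[6, 3], [7, 8]]
`b = a.copy()` → b = [[6, 3], [7, 8]]
`a[0].append(42)` → a = [[6, 3, 42], [7, 8]]; b = [[6, 3, 42], [7, 8]]
`a.append([4, 9])` → a = [[6, 3, 42], [7, 8], [4, 9]]
`print(b)` → prints [[6, 3, 42], [7, 8]]

Answer: [[6, 3, 42], [7, 8]]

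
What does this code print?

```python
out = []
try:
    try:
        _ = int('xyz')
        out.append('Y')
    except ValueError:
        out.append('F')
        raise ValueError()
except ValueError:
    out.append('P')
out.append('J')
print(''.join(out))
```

Execution trace: 'F' (inner except ValueError) → 'P' (outer except ValueError) → 'J' (after the try/except). Output: FPJ

Answer: FPJ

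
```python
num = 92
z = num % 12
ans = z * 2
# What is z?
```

Trace:
`num = 92` → num = 92
`z = num % 12` → z = 8
`ans = z * 2` → ans = 16
So z = 8

Answer: 8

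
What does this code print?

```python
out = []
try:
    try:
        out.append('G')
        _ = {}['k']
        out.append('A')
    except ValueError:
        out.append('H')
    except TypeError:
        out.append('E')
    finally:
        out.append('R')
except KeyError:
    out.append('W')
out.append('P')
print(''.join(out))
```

Execution trace: 'G' (try body) → 'R' (finally) → 'W' (outer except KeyError) → 'P' (after the try/except). Output: GRWP

Answer: GRWP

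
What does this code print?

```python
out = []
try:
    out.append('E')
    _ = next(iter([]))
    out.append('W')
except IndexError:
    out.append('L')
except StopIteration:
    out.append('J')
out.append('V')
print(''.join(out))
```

Execution trace: 'E' (try body) → 'J' (except StopIteration) → 'V' (after the try/except). Output: EJV

Answer: EJV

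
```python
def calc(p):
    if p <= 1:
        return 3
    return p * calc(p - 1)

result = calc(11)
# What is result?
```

calc(11) = 11 * 10 * 9 * 8 * 7 * 6 * 5 * 4 * 3 * 2 * 3 = 119750400

Answer: 119750400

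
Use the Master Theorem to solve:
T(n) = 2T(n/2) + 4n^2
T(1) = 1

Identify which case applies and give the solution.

a=2, b=2, f(n)=4n^2. log_2(2) = 1. Since c=2 > 1 and the regularity condition holds (2(n/2)^2 = (2/2^2)n^2 with 2/2^2 < 1), Case 3 applies: T(n) = Θ(f(n)) = O(n^2).

Answer: O(n^2) - Case 3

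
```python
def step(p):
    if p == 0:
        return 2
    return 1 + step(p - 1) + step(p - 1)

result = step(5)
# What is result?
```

step(p) = 1 + 2·step(p-1), step(0)=2. Closed form: (2+1)·2^5 - 1 = 95.

Answer: 95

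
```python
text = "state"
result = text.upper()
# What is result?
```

Trace:
`text = "state"` → text = 'state'
`result = text.upper()` → result = 'STATE'
So result = 'STATE'

Answer: 'STATE'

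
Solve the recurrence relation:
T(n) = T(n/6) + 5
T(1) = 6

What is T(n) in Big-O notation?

Each step divides n by 6 and adds 5. After log_6(n) steps we reach T(1)=6. So T(n) = 5·log_6(n) + 6 = O(log n).

Answer: O(log n)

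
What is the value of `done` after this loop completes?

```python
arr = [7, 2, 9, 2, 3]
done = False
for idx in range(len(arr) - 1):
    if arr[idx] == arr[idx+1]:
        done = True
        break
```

Check consecutive duplicates in [7, 2, 9, 2, 3]
`done` takes the values: False

Answer: False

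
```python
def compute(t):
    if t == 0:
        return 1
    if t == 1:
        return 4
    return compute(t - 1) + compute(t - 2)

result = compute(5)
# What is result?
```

Build up from base cases: compute(0)=1, compute(1)=4, compute(2)=5, compute(3)=9, compute(4)=14, compute(5)=23

Answer: 23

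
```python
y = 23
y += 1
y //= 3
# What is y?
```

Trace:
`y = 23` → y = 23
`y += 1` → y = 24
`y //= 3` → y = 8
So y = 8

Answer: 8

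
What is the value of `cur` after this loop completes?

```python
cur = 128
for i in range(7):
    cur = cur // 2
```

Halve 7 times: 128 // 2^7 = 1
`cur` takes the values: 128 → 64 → 32 → 16 → 8 → 4 → 2 → 1

Answer: 1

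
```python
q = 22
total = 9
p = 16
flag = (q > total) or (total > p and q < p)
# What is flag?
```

Trace:
`q = 22` → q = 22
`total = 9` → total = 9
`p = 16` → p = 16
`flag = (q > total) or (total > p and q < p)` → flag = True
So flag = True

Answer: True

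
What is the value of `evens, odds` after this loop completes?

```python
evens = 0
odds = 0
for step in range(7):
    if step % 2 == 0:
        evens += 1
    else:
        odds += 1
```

Count evens and odds in range(7)
`evens, odds` takes the values: (0, 0) → (1, 0) → (1, 1) → (2, 1) → (2, 2) → (3, 2) → (3, 3) → (4, 3)

Answer: 4, 3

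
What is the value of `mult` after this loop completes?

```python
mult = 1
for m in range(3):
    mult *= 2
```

2^3 = 8
`mult` takes the values: 1 → 2 → 4 → 8

Answer: 8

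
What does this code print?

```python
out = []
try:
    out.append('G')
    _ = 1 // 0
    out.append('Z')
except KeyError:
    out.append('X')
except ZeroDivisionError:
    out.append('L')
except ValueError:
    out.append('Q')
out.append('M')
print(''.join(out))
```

Execution trace: 'G' (try body) → 'L' (except ZeroDivisionError) → 'M' (after the try/except). Output: GLM

Answer: GLM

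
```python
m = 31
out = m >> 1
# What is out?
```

Trace:
`m = 31` → m = 31
`out = m >> 1` → out = 15
So out = 15

Answer: 15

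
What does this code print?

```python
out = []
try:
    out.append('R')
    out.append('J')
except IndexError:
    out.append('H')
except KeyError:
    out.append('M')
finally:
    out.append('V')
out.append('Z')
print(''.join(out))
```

Execution trace: 'R' (try body) → 'J' (try body, no exception) → 'V' (finally) → 'Z' (after the try/except). Output: RJVZ

Answer: RJVZ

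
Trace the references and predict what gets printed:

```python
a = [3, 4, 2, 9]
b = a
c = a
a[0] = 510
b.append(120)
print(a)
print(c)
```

Key concept: multiple aliases.
Step by step:
`a = [3, 4, 2, 9]` → a = [3, 4, 2, 9]
`b = a` → b = [3, 4, 2, 9] (same object as a)
`c = a` → c = [3, 4, 2, 9] (same object as a, b)
`a[0] = 510` → a = [510, 4, 2, 9] (same object as b, c); b = [510, 4, 2, 9] (same object as a, c); c = [510, 4, 2, 9] (same object as a, b)
`b.append(120)` → a = [510, 4, 2, 9, 120] (same object as b, c); b = [510, 4, 2, 9, 120] (same object as a, c); c = [510, 4, 2, 9, 120] (same object as a, b)
`print(a)` → prints [510, 4, 2, 9, 120]
`print(c)` → prints [510, 4, 2, 9, 120]

Answer:
[510, 4, 2, 9, 120]
[510, 4, 2, 9, 120]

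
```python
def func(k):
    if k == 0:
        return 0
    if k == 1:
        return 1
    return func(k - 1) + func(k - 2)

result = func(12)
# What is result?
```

Build up from base cases: func(0)=0, func(1)=1, func(2)=1, func(3)=2, func(4)=3, func(5)=5, func(6)=8, ..., func(12)=144

Answer: 144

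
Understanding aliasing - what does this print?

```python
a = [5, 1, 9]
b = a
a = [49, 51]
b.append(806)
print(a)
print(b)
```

Key concept: rebinding vs mutation: a is rebound to a new list, b still points at the original.
Step by step:
`a = [5, 1, 9]` → a = [5, 1, 9]
`b = a` → b = [5, 1, 9] (same object as a)
`a = [49, 51]` → a = [49, 51]
`b.append(806)` → b = [5, 1, 9, 806]
`print(a)` → prints [49, 51]
`print(b)` → prints [5, 1, 9, 806]

Answer:
[49, 51]
[5, 1, 9, 806]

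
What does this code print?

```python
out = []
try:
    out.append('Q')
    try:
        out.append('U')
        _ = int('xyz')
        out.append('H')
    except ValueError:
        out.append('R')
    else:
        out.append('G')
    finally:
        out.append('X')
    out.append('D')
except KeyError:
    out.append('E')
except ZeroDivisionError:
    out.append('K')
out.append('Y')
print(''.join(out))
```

Execution trace: 'Q' (try body) → 'U' (inner try body) → 'R' (inner except ValueError) → 'X' (inner finally) → 'D' (try body, no exception) → 'Y' (after the try/except). Output: QURXDY

Answer: QURXDY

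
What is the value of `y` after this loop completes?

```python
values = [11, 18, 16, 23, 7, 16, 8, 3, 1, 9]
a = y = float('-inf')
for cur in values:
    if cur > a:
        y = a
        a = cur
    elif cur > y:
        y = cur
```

Second largest (with repeats) in [11, 18, 16, 23, 7, 16, 8, 3, 1, 9]
`y` takes the values: -inf → 11 → 16 → 18

Answer: 18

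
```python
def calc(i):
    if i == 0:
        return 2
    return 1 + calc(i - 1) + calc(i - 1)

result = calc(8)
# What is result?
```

calc(i) = 1 + 2·calc(i-1), calc(0)=2. Closed form: (2+1)·2^8 - 1 = 767.

Answer: 767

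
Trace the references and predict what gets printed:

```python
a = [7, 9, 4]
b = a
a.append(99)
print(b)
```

Key concept: basic list aliasing.
Step by step:
`a = [7, 9, 4]` → a = [7, 9, 4]
`b = a` → b = [7, 9, 4] (same object as a)
`a.append(99)` → a = [7, 9, 4, 99] (same object as b); b = [7, 9, 4, 99] (same object as a)
`print(b)` → prints [7, 9, 4, 99]

Answer: [7, 9, 4, 99]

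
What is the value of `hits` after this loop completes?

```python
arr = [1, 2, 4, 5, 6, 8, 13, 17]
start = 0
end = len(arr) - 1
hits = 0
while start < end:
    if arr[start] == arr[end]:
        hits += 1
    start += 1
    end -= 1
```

Count matching pairs from ends
`hits` takes the values: 0

Answer: 0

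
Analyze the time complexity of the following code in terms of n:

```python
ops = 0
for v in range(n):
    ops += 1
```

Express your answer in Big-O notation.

Each loop level contributes: n. Multiplying the contributions gives O(n).

Answer: O(n)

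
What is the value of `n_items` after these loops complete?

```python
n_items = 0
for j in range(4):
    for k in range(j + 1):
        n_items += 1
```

Triangle: 1 + 2 + ... + 4
`n_items` takes the values: 0 → 1 → 2 → 3 → 4 → 5 → 6 → 7 → 8 → 9 → 10

Answer: 10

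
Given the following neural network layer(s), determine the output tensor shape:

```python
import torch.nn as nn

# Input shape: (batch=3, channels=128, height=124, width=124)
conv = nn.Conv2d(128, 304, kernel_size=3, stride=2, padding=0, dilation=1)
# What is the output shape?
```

Input: (3, 128, 124, 124) -> Output: (3, 304, 61, 61)

Answer: (3, 304, 61, 61)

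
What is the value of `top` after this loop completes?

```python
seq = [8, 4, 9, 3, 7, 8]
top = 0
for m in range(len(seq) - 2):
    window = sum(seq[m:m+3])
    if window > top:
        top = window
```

Max sum of 3-element window in [8, 4, 9, 3, 7, 8]
`top` takes the values: 0 → 21

Answer: 21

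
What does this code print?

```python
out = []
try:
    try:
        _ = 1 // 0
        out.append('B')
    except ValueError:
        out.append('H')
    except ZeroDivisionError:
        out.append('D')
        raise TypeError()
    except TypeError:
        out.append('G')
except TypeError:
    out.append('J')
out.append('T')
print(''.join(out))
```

Execution trace: 'D' (inner except ZeroDivisionError) → 'J' (outer except TypeError) → 'T' (after the try/except). Output: DJT

Answer: DJT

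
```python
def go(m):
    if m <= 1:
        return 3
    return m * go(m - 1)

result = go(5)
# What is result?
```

go(5) = 5 * 4 * 3 * 2 * 3 = 360

Answer: 360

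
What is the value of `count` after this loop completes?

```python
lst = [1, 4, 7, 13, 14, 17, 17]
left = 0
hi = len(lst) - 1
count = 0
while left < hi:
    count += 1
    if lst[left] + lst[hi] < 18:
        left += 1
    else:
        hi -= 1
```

Steps to find pair summing to 18
`count` takes the values: 0 → 1 → 2 → 3 → 4 → 5 → 6

Answer: 6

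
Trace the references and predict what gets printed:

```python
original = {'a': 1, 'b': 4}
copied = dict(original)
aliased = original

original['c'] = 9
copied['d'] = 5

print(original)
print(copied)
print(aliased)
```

Key concept: dict() creates copy, assignment creates alias.
Step by step:
`original = {'a': 1, 'b': 4}` → original = {'a': 1, 'b': 4}
`copied = dict(original)` → copied = {'a': 1, 'b': 4}
`aliased = original` → aliased = {'a': 1, 'b': 4} (same object as original)
`original['c'] = 9` → original = {'a': 1, 'b': 4, 'c': 9} (same object as aliased); aliased = {'a': 1, 'b': 4, 'c': 9} (same object as original)
`copied['d'] = 5` → copied = {'a': 1, 'b': 4, 'd': 5}
`print(original)` → prints {'a': 1, 'b': 4, 'c': 9}
`print(copied)` → prints {'a': 1, 'b': 4, 'd': 5}
`print(aliased)` → prints {'a': 1, 'b': 4, 'c': 9}

Answer:
{'a': 1, 'b': 4, 'c': 9}
{'a': 1, 'b': 4, 'd': 5}
{'a': 1, 'b': 4, 'c': 9}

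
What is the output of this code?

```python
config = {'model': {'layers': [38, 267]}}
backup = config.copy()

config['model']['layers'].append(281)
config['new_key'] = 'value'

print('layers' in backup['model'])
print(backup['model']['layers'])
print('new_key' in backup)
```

Key concept: shallow copy gotcha with nested dict.
Step by step:
`config = {'model': {'layers': [38, 267]}}` → config = {'model': {'layers': [38, 267]}}
`backup = config.copy()` → backup = {'model': {'layers': [38, 267]}}
`config['model']['layers'].append(281)` → config = {'model': {'layers': [38, 267, 281]}}; backup = {'model': {'layers': [38, 267, 281]}}
`config['new_key'] = 'value'` → config = {'model': {'layers': [38, 267, 281]}, 'new_key': 'value'}
`print('layers' in backup['model'])` → prints True
`print(backup['model']['layers'])` → prints [38, 267, 281]
`print('new_key' in backup)` → prints False

Answer:
True
[38, 267, 281]
False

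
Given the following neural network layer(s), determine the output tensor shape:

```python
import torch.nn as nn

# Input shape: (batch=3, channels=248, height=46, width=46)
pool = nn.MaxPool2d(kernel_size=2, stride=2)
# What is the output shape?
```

Input: (3, 248, 46, 46) -> Output: (3, 248, 23, 23)

Answer: (3, 248, 23, 23)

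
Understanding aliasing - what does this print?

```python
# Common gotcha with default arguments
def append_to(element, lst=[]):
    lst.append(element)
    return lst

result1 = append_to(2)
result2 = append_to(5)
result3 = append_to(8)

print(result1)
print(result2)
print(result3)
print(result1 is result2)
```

Key concept: mutable default argument gotcha.
Step by step:
`result1 = append_to(2)` → result1 = [2]
`result2 = append_to(5)` → result1 = [2, 5] (same object as result2); result2 = [2, 5] (same object as result1)
`result3 = append_to(8)` → result1 = [2, 5, 8] (same object as result2, result3); result2 = [2, 5, 8] (same object as result1, result3); result3 = [2, 5, 8] (same object as result1, result2)
`print(result1)` → prints [2, 5, 8]
`print(result2)` → prints [2, 5, 8]
`print(result3)` → prints [2, 5, 8]
`print(result1 is result2)` → prints True

Answer:
[2, 5, 8]
[2, 5, 8]
[2, 5, 8]
True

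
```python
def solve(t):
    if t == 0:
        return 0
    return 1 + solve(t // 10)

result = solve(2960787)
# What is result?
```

Count of digits of 2960787: 7

Answer: 7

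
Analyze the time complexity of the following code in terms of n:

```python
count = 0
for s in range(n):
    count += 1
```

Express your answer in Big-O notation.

Each loop level contributes: n. Multiplying the contributions gives O(n).

Answer: O(n)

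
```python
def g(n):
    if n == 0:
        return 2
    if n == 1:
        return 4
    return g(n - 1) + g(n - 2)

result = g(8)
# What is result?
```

Build up from base cases: g(0)=2, g(1)=4, g(2)=6, g(3)=10, g(4)=16, g(5)=26, g(6)=42, ..., g(8)=110

Answer: 110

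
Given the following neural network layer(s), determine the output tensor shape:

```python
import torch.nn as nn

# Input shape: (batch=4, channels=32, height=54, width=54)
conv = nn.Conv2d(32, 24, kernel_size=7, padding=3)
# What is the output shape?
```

Input: (4, 32, 54, 54) -> Output: (4, 24, 54, 54)

Answer: (4, 24, 54, 54)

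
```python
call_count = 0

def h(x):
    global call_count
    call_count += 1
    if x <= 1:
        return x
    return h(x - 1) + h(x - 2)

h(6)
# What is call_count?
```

Calls(x) = 1 + Calls(x-1) + Calls(x-2); Calls(0)=Calls(1)=1. For x=6 this gives 25.

Answer: 25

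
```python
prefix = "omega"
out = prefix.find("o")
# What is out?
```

Trace:
`prefix = "omega"` → prefix = 'omega'
`out = prefix.find("o")` → out = 0
So out = 0

Answer: 0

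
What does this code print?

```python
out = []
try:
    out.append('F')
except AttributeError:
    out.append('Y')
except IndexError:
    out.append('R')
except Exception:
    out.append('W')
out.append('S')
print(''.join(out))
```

Execution trace: 'F' (try body, no exception) → 'S' (after the try/except). Output: FS

Answer: FS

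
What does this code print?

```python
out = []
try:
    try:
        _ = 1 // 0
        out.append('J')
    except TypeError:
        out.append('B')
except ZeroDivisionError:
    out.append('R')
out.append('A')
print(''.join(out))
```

Execution trace: 'R' (outer except ZeroDivisionError) → 'A' (after the try/except). Output: RA

Answer: RA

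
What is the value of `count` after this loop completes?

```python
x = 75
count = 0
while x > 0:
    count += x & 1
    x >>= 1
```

Count set bits in 75 (binary: 0b1001011)
`count` takes the values: 0 → 1 → 2 → 3 → 4

Answer: 4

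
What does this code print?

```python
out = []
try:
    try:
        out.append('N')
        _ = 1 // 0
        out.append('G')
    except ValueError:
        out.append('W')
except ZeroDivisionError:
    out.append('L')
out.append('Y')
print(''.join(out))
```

Execution trace: 'N' (try body) → 'L' (outer except ZeroDivisionError) → 'Y' (after the try/except). Output: NLY

Answer: NLY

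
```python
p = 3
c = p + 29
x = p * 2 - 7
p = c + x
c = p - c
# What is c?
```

Trace:
`p = 3` → p = 3
`c = p + 29` → c = 32
`x = p * 2 - 7` → x = -1
`p = c + x` → p = 31
`c = p - c` → c = -1
So c = -1

Answer: -1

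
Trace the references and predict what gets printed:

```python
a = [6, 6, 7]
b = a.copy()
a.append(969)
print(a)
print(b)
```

Key concept: list.copy() creates independent copy.
Step by step:
`a = [6, 6, 7]` → a = [6, 6, 7]
`b = a.copy()` → b = [6, 6, 7]
`a.append(969)` → a = [6, 6, 7, 969]
`print(a)` → prints [6, 6, 7, 969]
`print(b)` → prints [6, 6, 7]

Answer:
[6, 6, 7, 969]
[6, 6, 7]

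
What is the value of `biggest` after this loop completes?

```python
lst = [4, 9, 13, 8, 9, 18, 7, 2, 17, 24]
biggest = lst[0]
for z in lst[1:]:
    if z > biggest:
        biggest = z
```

Maximum of [4, 9, 13, 8, 9, 18, 7, 2, 17, 24]
`biggest` takes the values: 4 → 9 → 13 → 18 → 24

Answer: 24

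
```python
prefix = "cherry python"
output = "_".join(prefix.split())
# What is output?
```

Trace:
`prefix = "cherry python"` → prefix = 'cherry python'
`output = "_".join(prefix.split())` → output = 'cherry_python'
So output = 'cherry_python'

Answer: 'cherry_python'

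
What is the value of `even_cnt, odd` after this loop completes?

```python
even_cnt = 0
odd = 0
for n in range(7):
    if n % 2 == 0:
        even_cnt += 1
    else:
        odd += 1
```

Count evens and odds in range(7)
`even_cnt, odd` takes the values: (0, 0) → (1, 0) → (1, 1) → (2, 1) → (2, 2) → (3, 2) → (3, 3) → (4, 3)

Answer: 4, 3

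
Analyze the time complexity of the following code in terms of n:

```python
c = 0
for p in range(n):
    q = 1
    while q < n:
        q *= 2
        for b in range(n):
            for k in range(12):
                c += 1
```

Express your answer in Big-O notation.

Each loop level contributes: n × log n × n × 1. Multiplying the contributions gives O(n^2 log n).

Answer: O(n^2 log n)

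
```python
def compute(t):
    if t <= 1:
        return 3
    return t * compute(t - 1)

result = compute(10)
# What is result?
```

compute(10) = 10 * 9 * 8 * 7 * 6 * 5 * 4 * 3 * 2 * 3 = 10886400

Answer: 10886400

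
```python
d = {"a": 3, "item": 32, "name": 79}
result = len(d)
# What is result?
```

Trace:
`d = {"a": 3, "item": 32, "name": 79}` → d = {'a': 3, 'item': 32, 'name': 79}
`result = len(d)` → result = 3
So result = 3

Answer: 3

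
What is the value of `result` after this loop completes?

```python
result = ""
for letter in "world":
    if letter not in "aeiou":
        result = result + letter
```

Remove vowels from 'world'
`result` takes the values: "" → "w" → "wr" → "wrl" → "wrld"

Answer: "wrld"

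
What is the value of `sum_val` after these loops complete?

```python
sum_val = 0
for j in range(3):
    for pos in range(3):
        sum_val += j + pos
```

Sum of all j+pos for j,pos in 3x3
`sum_val` takes the values: 0 → 1 → 3 → 4 → 6 → 9 → 11 → 14 → 18

Answer: 18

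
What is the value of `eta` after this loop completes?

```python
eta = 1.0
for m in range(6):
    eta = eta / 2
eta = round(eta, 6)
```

Halving LR 6 times: 1 / 2^6
`eta` takes the values: 1.0 → 0.5 → 0.25 → 0.125 → 0.0625 → 0.03125 → 0.015625

Answer: 0.015625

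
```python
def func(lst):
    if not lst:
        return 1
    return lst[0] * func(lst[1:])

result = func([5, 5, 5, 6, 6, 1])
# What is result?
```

Product over [5, 5, 5, 6, 6, 1] = 5 * 5 * 5 * 6 * 6 * 1 = 4500

Answer: 4500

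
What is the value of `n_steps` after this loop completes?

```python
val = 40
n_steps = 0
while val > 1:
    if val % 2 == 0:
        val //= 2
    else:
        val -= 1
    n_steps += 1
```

Steps to reduce 40 to 1
`n_steps` takes the values: 0 → 1 → 2 → 3 → 4 → 5 → 6

Answer: 6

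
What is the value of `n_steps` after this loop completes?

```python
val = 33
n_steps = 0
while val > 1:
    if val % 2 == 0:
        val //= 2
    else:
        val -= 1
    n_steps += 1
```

Steps to reduce 33 to 1
`n_steps` takes the values: 0 → 1 → 2 → 3 → 4 → 5 → 6

Answer: 6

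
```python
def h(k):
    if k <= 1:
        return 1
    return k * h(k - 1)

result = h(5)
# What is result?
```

h(5) = 5 * 4 * 3 * 2 * 1 = 120

Answer: 120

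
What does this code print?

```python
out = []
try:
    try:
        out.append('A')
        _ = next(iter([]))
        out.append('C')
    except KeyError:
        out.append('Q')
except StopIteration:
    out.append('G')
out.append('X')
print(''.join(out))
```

Execution trace: 'A' (try body) → 'G' (outer except StopIteration) → 'X' (after the try/except). Output: AGX

Answer: AGX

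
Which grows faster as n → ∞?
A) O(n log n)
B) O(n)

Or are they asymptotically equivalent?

O(n log n) vs O(n): Higher order terms dominate.

Answer: A) O(n log n) grows faster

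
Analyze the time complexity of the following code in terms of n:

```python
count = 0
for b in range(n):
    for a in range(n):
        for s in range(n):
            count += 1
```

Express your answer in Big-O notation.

Each loop level contributes: n × n × n. Multiplying the contributions gives O(n^3).

Answer: O(n^3)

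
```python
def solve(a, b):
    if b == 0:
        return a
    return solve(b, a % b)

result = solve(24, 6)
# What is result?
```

solve(24, 6) -> solve(6, 0) -> 6

Answer: 6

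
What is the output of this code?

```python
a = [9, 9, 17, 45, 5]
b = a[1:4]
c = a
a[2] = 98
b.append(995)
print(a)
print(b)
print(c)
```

Key concept: slice vs alias.
Step by step:
`a = [9, 9, 17, 45, 5]` → a = [9, 9, 17, 45, 5]
`b = a[1:4]` → b = [9, 17, 45]
`c = a` → c = [9, 9, 17, 45, 5] (same object as a)
`a[2] = 98` → a = [9, 9, 98, 45, 5] (same object as c); c = [9, 9, 98, 45, 5] (same object as a)
`b.append(995)` → b = [9, 17, 45, 995]
`print(a)` → prints [9, 9, 98, 45, 5]
`print(b)` → prints [9, 17, 45, 995]
`print(c)` → prints [9, 9, 98, 45, 5]

Answer:
[9, 9, 98, 45, 5]
[9, 17, 45, 995]
[9, 9, 98, 45, 5]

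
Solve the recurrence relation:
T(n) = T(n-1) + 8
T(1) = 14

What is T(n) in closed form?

Unrolling: T(n) = T(1) + 8·(n-1) = 14 + 8(n-1) = 8n + 6.

Answer: T(n) = 8n + 6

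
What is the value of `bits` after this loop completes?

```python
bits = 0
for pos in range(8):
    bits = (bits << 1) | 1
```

Build 8 consecutive 1-bits: 0b11111111
`bits` takes the values: 0 → 1 → 3 → 7 → 15 → 31 → 63 → 127 → 255

Answer: 255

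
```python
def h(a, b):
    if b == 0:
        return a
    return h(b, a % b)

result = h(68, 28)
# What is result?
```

h(68, 28) -> h(28, 12) -> h(12, 4) -> h(4, 0) -> 4

Answer: 4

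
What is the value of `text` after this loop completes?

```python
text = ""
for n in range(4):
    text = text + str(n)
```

Concatenate digits 0 to 3
`text` takes the values: "" → "0" → "01" → "012" → "0123"

Answer: "0123"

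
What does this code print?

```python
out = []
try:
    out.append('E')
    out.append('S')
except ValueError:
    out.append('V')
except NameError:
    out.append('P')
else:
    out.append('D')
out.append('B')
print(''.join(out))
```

Execution trace: 'E' (try body) → 'S' (try body, no exception) → 'D' (else) → 'B' (after the try/except). Output: ESDB

Answer: ESDB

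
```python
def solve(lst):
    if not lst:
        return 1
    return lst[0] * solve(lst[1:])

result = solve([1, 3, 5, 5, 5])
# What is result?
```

Product over [1, 3, 5, 5, 5] = 1 * 3 * 5 * 5 * 5 = 375

Answer: 375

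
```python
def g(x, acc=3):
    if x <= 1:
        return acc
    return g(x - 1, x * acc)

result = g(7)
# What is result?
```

Accumulator trace (n, acc): (7, 3) -> (6, 21) -> (5, 126) -> (4, 630) -> (3, 2520) -> (2, 7560) -> (1, 15120) -> return 15120

Answer: 15120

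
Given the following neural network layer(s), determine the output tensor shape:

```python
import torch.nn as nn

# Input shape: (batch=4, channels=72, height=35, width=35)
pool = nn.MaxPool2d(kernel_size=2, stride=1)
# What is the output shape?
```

Input: (4, 72, 35, 35) -> Output: (4, 72, 34, 34)

Answer: (4, 72, 34, 34)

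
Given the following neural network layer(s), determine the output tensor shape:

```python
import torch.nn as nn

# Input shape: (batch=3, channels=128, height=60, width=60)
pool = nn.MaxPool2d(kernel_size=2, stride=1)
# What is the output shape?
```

Input: (3, 128, 60, 60) -> Output: (3, 128, 59, 59)

Answer: (3, 128, 59, 59)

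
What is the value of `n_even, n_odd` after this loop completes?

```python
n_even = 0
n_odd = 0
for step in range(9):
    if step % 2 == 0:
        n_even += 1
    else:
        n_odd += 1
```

Count evens and odds in range(9)
`n_even, n_odd` takes the values: (0, 0) → (1, 0) → (1, 1) → (2, 1) → (2, 2) → (3, 2) → (3, 3) → (4, 3) → (4, 4) → (5, 4)

Answer: 5, 4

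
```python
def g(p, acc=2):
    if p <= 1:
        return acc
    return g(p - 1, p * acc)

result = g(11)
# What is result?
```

Accumulator trace (n, acc): (11, 2) -> (10, 22) -> (9, 220) -> (8, 1980) -> (7, 15840) -> (6, 110880) -> (5, 665280) -> (4, 3326400) -> (3, 13305600) -> (2, 39916800) -> (1, 79833600) -> return 79833600

Answer: 79833600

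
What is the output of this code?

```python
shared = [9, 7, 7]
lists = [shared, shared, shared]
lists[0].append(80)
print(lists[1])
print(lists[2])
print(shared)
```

Key concept: list of same reference.
Step by step:
`shared = [9, 7, 7]` → shared = [9, 7, 7]
`lists = [shared, shared, shared]` → lists = [[9, 7, 7], [9, 7, 7], [9, 7, 7]]
`lists[0].append(80)` → shared = [9, 7, 7, 80]; lists = [[9, 7, 7, 80], [9, 7, 7, 80], [9, 7, 7, 80]]
`print(lists[1])` → prints [9, 7, 7, 80]
`print(lists[2])` → prints [9, 7, 7, 80]
`print(shared)` → prints [9, 7, 7, 80]

Answer:
[9, 7, 7, 80]
[9, 7, 7, 80]
[9, 7, 7, 80]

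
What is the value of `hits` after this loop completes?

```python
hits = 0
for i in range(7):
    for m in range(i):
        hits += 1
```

Triangle number: 0+1+2+...+6
`hits` takes the values: 0 → 1 → 2 → 3 → 4 → 5 → 6 → 7 → 8 → 9 → 10 → 11 → 12 → 13 → 14 → 15 → 16 → 17 → 18 → 19 → 20 → 21

Answer: 21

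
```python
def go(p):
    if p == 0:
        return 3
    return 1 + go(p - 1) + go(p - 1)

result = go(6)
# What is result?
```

go(p) = 1 + 2·go(p-1), go(0)=3. Closed form: (3+1)·2^6 - 1 = 255.

Answer: 255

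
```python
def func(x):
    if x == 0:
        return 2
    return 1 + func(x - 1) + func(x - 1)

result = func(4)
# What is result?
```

func(x) = 1 + 2·func(x-1), func(0)=2. Closed form: (2+1)·2^4 - 1 = 47.

Answer: 47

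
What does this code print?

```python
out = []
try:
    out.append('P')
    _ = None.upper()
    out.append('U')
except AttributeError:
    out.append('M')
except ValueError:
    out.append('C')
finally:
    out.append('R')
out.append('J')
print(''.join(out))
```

Execution trace: 'P' (try body) → 'M' (except AttributeError) → 'R' (finally) → 'J' (after the try/except). Output: PMRJ

Answer: PMRJ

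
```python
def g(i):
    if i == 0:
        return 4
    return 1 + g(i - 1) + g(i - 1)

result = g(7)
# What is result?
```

g(i) = 1 + 2·g(i-1), g(0)=4. Closed form: (4+1)·2^7 - 1 = 639.

Answer: 639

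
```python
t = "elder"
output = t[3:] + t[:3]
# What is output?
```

Trace:
`t = "elder"` → t = 'elder'
`output = t[3:] + t[:3]` → output = 'ereld'
So output = 'ereld'

Answer: 'ereld'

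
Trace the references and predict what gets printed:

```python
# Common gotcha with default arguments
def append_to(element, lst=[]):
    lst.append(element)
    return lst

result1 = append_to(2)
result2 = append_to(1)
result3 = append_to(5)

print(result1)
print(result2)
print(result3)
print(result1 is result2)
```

Key concept: mutable default argument gotcha.
Step by step:
`result1 = append_to(2)` → result1 = [2]
`result2 = append_to(1)` → result1 = [2, 1] (same object as result2); result2 = [2, 1] (same object as result1)
`result3 = append_to(5)` → result1 = [2, 1, 5] (same object as result2, result3); result2 = [2, 1, 5] (same object as result1, result3); result3 = [2, 1, 5] (same object as result1, result2)
`print(result1)` → prints [2, 1, 5]
`print(result2)` → prints [2, 1, 5]
`print(result3)` → prints [2, 1, 5]
`print(result1 is result2)` → prints True

Answer:
[2, 1, 5]
[2, 1, 5]
[2, 1, 5]
True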